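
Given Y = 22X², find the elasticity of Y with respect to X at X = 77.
Elasticity = 2

Elasticity = (dY/dX) · (X/Y)

dY/dX = 44·X
At X = 77: dY/dX = 3388, Y = 130438

Elasticity = 3388 · (77 / 130438) = 2

Interpretation: for a small percentage change in X, the percentage change in Y is approximately 2.00 times as large.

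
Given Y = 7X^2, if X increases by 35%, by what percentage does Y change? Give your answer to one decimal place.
82.3%

For Y = 7X^2:
If X → X(1 + 0.35)
Then Y → Y · (1 + 0.35)^2
     = Y · 1.8225

Percentage change = ((1 + 0.35)^2 − 1) × 100% ≈ 82.3%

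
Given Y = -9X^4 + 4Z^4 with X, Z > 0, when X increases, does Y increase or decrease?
Y decreases

Taking the partial derivative:
∂Y/∂X = -36X^3

∂Y/∂X = -36X^3 < 0 (assuming positive values)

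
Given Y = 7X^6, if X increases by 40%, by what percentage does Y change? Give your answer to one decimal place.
653.0%

For Y = 7X^6:
If X → X(1 + 0.4)
Then Y → Y · (1 + 0.4)^6
     ≈ Y · 7.5295

Percentage change = ((1 + 0.4)^6 − 1) × 100% ≈ 653.0%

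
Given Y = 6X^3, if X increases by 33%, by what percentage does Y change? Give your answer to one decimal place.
135.3%

For Y = 6X^3:
If X → X(1 + 0.33)
Then Y → Y · (1 + 0.33)^3
     ≈ Y · 2.3526

Percentage change = ((1 + 0.33)^3 − 1) × 100% ≈ 135.3%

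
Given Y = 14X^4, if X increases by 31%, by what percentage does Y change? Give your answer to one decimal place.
194.5%

For Y = 14X^4:
If X → X(1 + 0.31)
Then Y → Y · (1 + 0.31)^4
     ≈ Y · 2.9450

Percentage change = ((1 + 0.31)^4 − 1) × 100% ≈ 194.5%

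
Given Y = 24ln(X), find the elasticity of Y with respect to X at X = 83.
Elasticity = 1/ln(83) ≈ 0.2263

Elasticity = (dY/dX) · (X/Y)

dY/dX = 24/X
At X = 83: dY/dX = 24/83, Y = 24·ln(83)

Elasticity = (24/83) · (83 / (24·ln(83))) = 1/ln(83) ≈ 0.2263

Interpretation: for a small percentage change in X, the percentage change in Y is approximately 0.23 times as large.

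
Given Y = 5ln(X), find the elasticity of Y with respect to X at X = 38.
Elasticity = 1/ln(38) ≈ 0.2749

Elasticity = (dY/dX) · (X/Y)

dY/dX = 5/X
At X = 38: dY/dX = 5/38, Y = 5·ln(38)

Elasticity = (5/38) · (38 / (5·ln(38))) = 1/ln(38) ≈ 0.2749

Interpretation: for a small percentage change in X, the percentage change in Y is approximately 0.27 times as large.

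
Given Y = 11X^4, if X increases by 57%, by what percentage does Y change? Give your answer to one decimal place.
507.6%

For Y = 11X^4:
If X → X(1 + 0.57)
Then Y → Y · (1 + 0.57)^4
     ≈ Y · 6.0757

Percentage change = ((1 + 0.57)^4 − 1) × 100% ≈ 507.6%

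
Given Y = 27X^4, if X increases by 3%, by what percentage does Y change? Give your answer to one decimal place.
12.6%

For Y = 27X^4:
If X → X(1 + 0.03)
Then Y → Y · (1 + 0.03)^4
     ≈ Y · 1.1255

Percentage change = ((1 + 0.03)^4 − 1) × 100% ≈ 12.6%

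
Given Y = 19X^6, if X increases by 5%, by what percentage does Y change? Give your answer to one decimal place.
34.0%

For Y = 19X^6:
If X → X(1 + 0.05)
Then Y → Y · (1 + 0.05)^6
     ≈ Y · 1.3401

Percentage change = ((1 + 0.05)^6 − 1) × 100% ≈ 34.0%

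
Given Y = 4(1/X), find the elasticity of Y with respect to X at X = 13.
Elasticity = -1

Elasticity = (dY/dX) · (X/Y)

dY/dX = -4/X²
At X = 13: dY/dX = -4/169, Y = 4/13

Elasticity = (-4/169) · (13 / (4/13)) = -1

Interpretation: for a small percentage change in X, the percentage change in Y is approximately -1.00 times as large.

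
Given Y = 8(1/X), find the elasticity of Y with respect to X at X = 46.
Elasticity = -1

Elasticity = (dY/dX) · (X/Y)

dY/dX = -8/X²
At X = 46: dY/dX = -2/529, Y = 4/23

Elasticity = (-2/529) · (46 / (4/23)) = -1

Interpretation: for a small percentage change in X, the percentage change in Y is approximately -1.00 times as large.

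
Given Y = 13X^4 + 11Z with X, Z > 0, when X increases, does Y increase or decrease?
Y increases

Taking the partial derivative:
∂Y/∂X = 52X^3

∂Y/∂X = 52X^3 > 0 (assuming positive values)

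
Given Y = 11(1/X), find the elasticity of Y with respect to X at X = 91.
Elasticity = -1

Elasticity = (dY/dX) · (X/Y)

dY/dX = -11/X²
At X = 91: dY/dX = -11/8281, Y = 11/91

Elasticity = (-11/8281) · (91 / (11/91)) = -1

Interpretation: for a small percentage change in X, the percentage change in Y is approximately -1.00 times as large.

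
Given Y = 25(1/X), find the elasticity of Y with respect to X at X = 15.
Elasticity = -1

Elasticity = (dY/dX) · (X/Y)

dY/dX = -25/X²
At X = 15: dY/dX = -1/9, Y = 5/3

Elasticity = (-1/9) · (15 / (5/3)) = -1

Interpretation: for a small percentage change in X, the percentage change in Y is approximately -1.00 times as large.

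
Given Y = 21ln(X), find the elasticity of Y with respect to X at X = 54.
Elasticity = 1/ln(54) ≈ 0.2507

Elasticity = (dY/dX) · (X/Y)

dY/dX = 21/X
At X = 54: dY/dX = 7/18, Y = 21·ln(54)

Elasticity = (7/18) · (54 / (21·ln(54))) = 1/ln(54) ≈ 0.2507

Interpretation: for a small percentage change in X, the percentage change in Y is approximately 0.25 times as large.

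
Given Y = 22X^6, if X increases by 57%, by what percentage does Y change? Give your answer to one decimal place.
1397.6%

For Y = 22X^6:
If X → X(1 + 0.57)
Then Y → Y · (1 + 0.57)^6
     ≈ Y · 14.9761

Percentage change = ((1 + 0.57)^6 − 1) × 100% ≈ 1397.6%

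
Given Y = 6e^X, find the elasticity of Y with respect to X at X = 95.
Elasticity = 95

Elasticity = (dY/dX) · (X/Y)

dY/dX = 6·e^X
At X = 95: dY/dX = 6·e^95, Y = 6·e^95

Elasticity = (6·e^95) · (95 / (6·e^95)) = 95

Interpretation: for a small percentage change in X, the percentage change in Y is approximately 95.00 times as large.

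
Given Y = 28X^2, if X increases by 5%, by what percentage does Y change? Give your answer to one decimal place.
10.3%

For Y = 28X^2:
If X → X(1 + 0.05)
Then Y → Y · (1 + 0.05)^2
     = Y · 1.1025

Percentage change = ((1 + 0.05)^2 − 1) × 100% ≈ 10.3%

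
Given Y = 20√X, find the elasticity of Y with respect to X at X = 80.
Elasticity = 1/2

Elasticity = (dY/dX) · (X/Y)

dY/dX = 10/√X
At X = 80: dY/dX = √5/2, Y = 80·√5

Elasticity = (√5/2) · (80 / (80·√5)) = 1/2

Interpretation: for a small percentage change in X, the percentage change in Y is approximately 0.50 times as large.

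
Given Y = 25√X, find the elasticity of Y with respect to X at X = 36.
Elasticity = 1/2

Elasticity = (dY/dX) · (X/Y)

dY/dX = 25/(2·√X)
At X = 36: dY/dX = 25/12, Y = 150

Elasticity = (25/12) · (36 / 150) = 1/2

Interpretation: for a small percentage change in X, the percentage change in Y is approximately 0.50 times as large.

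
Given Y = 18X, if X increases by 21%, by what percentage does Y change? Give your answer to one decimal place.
21.0%

For Y = 18X:
If X → X(1 + 0.21)
Then Y → Y · (1 + 0.21)^1
     = Y · 1.2100

Percentage change = ((1 + 0.21)^1 − 1) × 100% = 21.0%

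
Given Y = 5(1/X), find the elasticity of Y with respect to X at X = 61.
Elasticity = -1

Elasticity = (dY/dX) · (X/Y)

dY/dX = -5/X²
At X = 61: dY/dX = -5/3721, Y = 5/61

Elasticity = (-5/3721) · (61 / (5/61)) = -1

Interpretation: for a small percentage change in X, the percentage change in Y is approximately -1.00 times as large.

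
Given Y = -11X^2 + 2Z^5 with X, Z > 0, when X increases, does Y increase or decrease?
Y decreases

Taking the partial derivative:
∂Y/∂X = -22X

∂Y/∂X = -22X < 0 (assuming positive values)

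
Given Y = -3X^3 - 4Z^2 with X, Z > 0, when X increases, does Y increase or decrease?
Y decreases

Taking the partial derivative:
∂Y/∂X = -9X^2

∂Y/∂X = -9X^2 < 0 (assuming positive values)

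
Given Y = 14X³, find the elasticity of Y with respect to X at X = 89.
Elasticity = 3

Elasticity = (dY/dX) · (X/Y)

dY/dX = 42·X²
At X = 89: dY/dX = 332682, Y = 9869566

Elasticity = 332682 · (89 / 9869566) = 3

Interpretation: for a small percentage change in X, the percentage change in Y is approximately 3.00 times as large.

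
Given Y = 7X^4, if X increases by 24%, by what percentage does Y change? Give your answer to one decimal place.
136.4%

For Y = 7X^4:
If X → X(1 + 0.24)
Then Y → Y · (1 + 0.24)^4
     ≈ Y · 2.3642

Percentage change = ((1 + 0.24)^4 − 1) × 100% ≈ 136.4%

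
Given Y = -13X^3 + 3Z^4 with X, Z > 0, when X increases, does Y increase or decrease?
Y decreases

Taking the partial derivative:
∂Y/∂X = -39X^2

∂Y/∂X = -39X^2 < 0 (assuming positive values)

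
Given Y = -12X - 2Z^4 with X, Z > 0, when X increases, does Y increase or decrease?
Y decreases

Taking the partial derivative:
∂Y/∂X = -12

∂Y/∂X = -12 < 0 (assuming positive values)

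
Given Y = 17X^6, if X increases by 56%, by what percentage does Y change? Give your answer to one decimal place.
1341.3%

For Y = 17X^6:
If X → X(1 + 0.56)
Then Y → Y · (1 + 0.56)^6
     ≈ Y · 14.4128

Percentage change = ((1 + 0.56)^6 − 1) × 100% ≈ 1341.3%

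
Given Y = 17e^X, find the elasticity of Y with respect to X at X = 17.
Elasticity = 17

Elasticity = (dY/dX) · (X/Y)

dY/dX = 17·e^X
At X = 17: dY/dX = 17·e^17, Y = 17·e^17

Elasticity = (17·e^17) · (17 / (17·e^17)) = 17

Interpretation: for a small percentage change in X, the percentage change in Y is approximately 17.00 times as large.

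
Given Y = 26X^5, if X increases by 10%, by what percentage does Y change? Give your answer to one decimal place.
61.1%

For Y = 26X^5:
If X → X(1 + 0.1)
Then Y → Y · (1 + 0.1)^5
     ≈ Y · 1.6105

Percentage change = ((1 + 0.1)^5 − 1) × 100% ≈ 61.1%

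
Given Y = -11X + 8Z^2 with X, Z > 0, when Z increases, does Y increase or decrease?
Y increases

Taking the partial derivative:
∂Y/∂Z = 16Z

∂Y/∂Z = 16Z > 0 (assuming positive values)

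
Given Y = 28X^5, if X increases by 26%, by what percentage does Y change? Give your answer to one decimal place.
217.6%

For Y = 28X^5:
If X → X(1 + 0.26)
Then Y → Y · (1 + 0.26)^5
     ≈ Y · 3.1758

Percentage change = ((1 + 0.26)^5 − 1) × 100% ≈ 217.6%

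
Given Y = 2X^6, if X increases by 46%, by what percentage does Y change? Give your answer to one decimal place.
868.5%

For Y = 2X^6:
If X → X(1 + 0.46)
Then Y → Y · (1 + 0.46)^6
     ≈ Y · 9.6854

Percentage change = ((1 + 0.46)^6 − 1) × 100% ≈ 868.5%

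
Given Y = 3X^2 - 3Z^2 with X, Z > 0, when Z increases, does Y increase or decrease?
Y decreases

Taking the partial derivative:
∂Y/∂Z = -6Z

∂Y/∂Z = -6Z < 0 (assuming positive values)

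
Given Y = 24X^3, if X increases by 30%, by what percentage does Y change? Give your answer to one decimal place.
119.7%

For Y = 24X^3:
If X → X(1 + 0.3)
Then Y → Y · (1 + 0.3)^3
     = Y · 2.1970

Percentage change = ((1 + 0.3)^3 − 1) × 100% = 119.7%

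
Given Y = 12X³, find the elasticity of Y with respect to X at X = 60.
Elasticity = 3

Elasticity = (dY/dX) · (X/Y)

dY/dX = 36·X²
At X = 60: dY/dX = 129600, Y = 2592000

Elasticity = 129600 · (60 / 2592000) = 3

Interpretation: for a small percentage change in X, the percentage change in Y is approximately 3.00 times as large.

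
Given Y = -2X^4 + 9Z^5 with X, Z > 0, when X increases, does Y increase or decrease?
Y decreases

Taking the partial derivative:
∂Y/∂X = -8X^3

∂Y/∂X = -8X^3 < 0 (assuming positive values)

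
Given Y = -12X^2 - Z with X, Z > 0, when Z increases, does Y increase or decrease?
Y decreases

Taking the partial derivative:
∂Y/∂Z = -1

∂Y/∂Z = -1 < 0 (assuming positive values)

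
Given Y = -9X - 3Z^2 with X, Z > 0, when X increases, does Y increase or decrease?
Y decreases

Taking the partial derivative:
∂Y/∂X = -9

∂Y/∂X = -9 < 0 (assuming positive values)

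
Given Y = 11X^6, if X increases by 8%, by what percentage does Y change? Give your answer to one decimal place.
58.7%

For Y = 11X^6:
If X → X(1 + 0.08)
Then Y → Y · (1 + 0.08)^6
     ≈ Y · 1.5869

Percentage change = ((1 + 0.08)^6 − 1) × 100% ≈ 58.7%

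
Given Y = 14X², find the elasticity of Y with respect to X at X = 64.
Elasticity = 2

Elasticity = (dY/dX) · (X/Y)

dY/dX = 28·X
At X = 64: dY/dX = 1792, Y = 57344

Elasticity = 1792 · (64 / 57344) = 2

Interpretation: for a small percentage change in X, the percentage change in Y is approximately 2.00 times as large.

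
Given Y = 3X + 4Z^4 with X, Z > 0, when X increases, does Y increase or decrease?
Y increases

Taking the partial derivative:
∂Y/∂X = 3

∂Y/∂X = 3 > 0 (assuming positive values)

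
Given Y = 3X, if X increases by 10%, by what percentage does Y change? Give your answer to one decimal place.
10.0%

For Y = 3X:
If X → X(1 + 0.1)
Then Y → Y · (1 + 0.1)^1
     = Y · 1.1000

Percentage change = ((1 + 0.1)^1 − 1) × 100% = 10.0%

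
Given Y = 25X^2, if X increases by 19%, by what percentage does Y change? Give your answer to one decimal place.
41.6%

For Y = 25X^2:
If X → X(1 + 0.19)
Then Y → Y · (1 + 0.19)^2
     = Y · 1.4161

Percentage change = ((1 + 0.19)^2 − 1) × 100% ≈ 41.6%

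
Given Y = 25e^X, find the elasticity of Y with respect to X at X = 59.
Elasticity = 59

Elasticity = (dY/dX) · (X/Y)

dY/dX = 25·e^X
At X = 59: dY/dX = 25·e^59, Y = 25·e^59

Elasticity = (25·e^59) · (59 / (25·e^59)) = 59

Interpretation: for a small percentage change in X, the percentage change in Y is approximately 59.00 times as large.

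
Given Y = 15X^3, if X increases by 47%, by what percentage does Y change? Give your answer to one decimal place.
217.7%

For Y = 15X^3:
If X → X(1 + 0.47)
Then Y → Y · (1 + 0.47)^3
     ≈ Y · 3.1765

Percentage change = ((1 + 0.47)^3 − 1) × 100% ≈ 217.7%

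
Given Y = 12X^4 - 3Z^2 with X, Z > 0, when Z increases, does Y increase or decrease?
Y decreases

Taking the partial derivative:
∂Y/∂Z = -6Z

∂Y/∂Z = -6Z < 0 (assuming positive values)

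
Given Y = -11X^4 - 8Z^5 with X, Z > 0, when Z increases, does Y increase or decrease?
Y decreases

Taking the partial derivative:
∂Y/∂Z = -40Z^4

∂Y/∂Z = -40Z^4 < 0 (assuming positive values)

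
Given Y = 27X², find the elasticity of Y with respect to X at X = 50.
Elasticity = 2

Elasticity = (dY/dX) · (X/Y)

dY/dX = 54·X
At X = 50: dY/dX = 2700, Y = 67500

Elasticity = 2700 · (50 / 67500) = 2

Interpretation: for a small percentage change in X, the percentage change in Y is approximately 2.00 times as large.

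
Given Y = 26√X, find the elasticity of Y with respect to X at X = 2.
Elasticity = 1/2

Elasticity = (dY/dX) · (X/Y)

dY/dX = 13/√X
At X = 2: dY/dX = 13·√2/2, Y = 26·√2

Elasticity = (13·√2/2) · (2 / (26·√2)) = 1/2

Interpretation: for a small percentage change in X, the percentage change in Y is approximately 0.50 times as large.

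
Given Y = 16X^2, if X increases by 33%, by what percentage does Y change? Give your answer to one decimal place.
76.9%

For Y = 16X^2:
If X → X(1 + 0.33)
Then Y → Y · (1 + 0.33)^2
     = Y · 1.7689

Percentage change = ((1 + 0.33)^2 − 1) × 100% ≈ 76.9%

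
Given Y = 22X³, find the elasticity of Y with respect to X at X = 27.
Elasticity = 3

Elasticity = (dY/dX) · (X/Y)

dY/dX = 66·X²
At X = 27: dY/dX = 48114, Y = 433026

Elasticity = 48114 · (27 / 433026) = 3

Interpretation: for a small percentage change in X, the percentage change in Y is approximately 3.00 times as large.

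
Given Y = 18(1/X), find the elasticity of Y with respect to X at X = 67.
Elasticity = -1

Elasticity = (dY/dX) · (X/Y)

dY/dX = -18/X²
At X = 67: dY/dX = -18/4489, Y = 18/67

Elasticity = (-18/4489) · (67 / (18/67)) = -1

Interpretation: for a small percentage change in X, the percentage change in Y is approximately -1.00 times as large.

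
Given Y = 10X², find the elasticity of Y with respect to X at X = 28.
Elasticity = 2

Elasticity = (dY/dX) · (X/Y)

dY/dX = 20·X
At X = 28: dY/dX = 560, Y = 7840

Elasticity = 560 · (28 / 7840) = 2

Interpretation: for a small percentage change in X, the percentage change in Y is approximately 2.00 times as large.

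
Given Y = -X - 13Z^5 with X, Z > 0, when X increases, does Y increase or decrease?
Y decreases

Taking the partial derivative:
∂Y/∂X = -1

∂Y/∂X = -1 < 0 (assuming positive values)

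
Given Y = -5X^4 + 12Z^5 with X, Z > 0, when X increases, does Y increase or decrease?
Y decreases

Taking the partial derivative:
∂Y/∂X = -20X^3

∂Y/∂X = -20X^3 < 0 (assuming positive values)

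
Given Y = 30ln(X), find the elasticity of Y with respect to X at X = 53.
Elasticity = 1/ln(53) ≈ 0.2519

Elasticity = (dY/dX) · (X/Y)

dY/dX = 30/X
At X = 53: dY/dX = 30/53, Y = 30·ln(53)

Elasticity = (30/53) · (53 / (30·ln(53))) = 1/ln(53) ≈ 0.2519

Interpretation: for a small percentage change in X, the percentage change in Y is approximately 0.25 times as large.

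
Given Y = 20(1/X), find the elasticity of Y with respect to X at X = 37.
Elasticity = -1

Elasticity = (dY/dX) · (X/Y)

dY/dX = -20/X²
At X = 37: dY/dX = -20/1369, Y = 20/37

Elasticity = (-20/1369) · (37 / (20/37)) = -1

Interpretation: for a small percentage change in X, the percentage change in Y is approximately -1.00 times as large.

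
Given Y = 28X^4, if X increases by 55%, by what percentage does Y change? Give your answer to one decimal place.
477.2%

For Y = 28X^4:
If X → X(1 + 0.55)
Then Y → Y · (1 + 0.55)^4
     ≈ Y · 5.7720

Percentage change = ((1 + 0.55)^4 − 1) × 100% ≈ 477.2%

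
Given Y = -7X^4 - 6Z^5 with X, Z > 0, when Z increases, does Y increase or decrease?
Y decreases

Taking the partial derivative:
∂Y/∂Z = -30Z^4

∂Y/∂Z = -30Z^4 < 0 (assuming positive values)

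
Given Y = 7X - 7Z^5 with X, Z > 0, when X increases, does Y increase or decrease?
Y increases

Taking the partial derivative:
∂Y/∂X = 7

∂Y/∂X = 7 > 0 (assuming positive values)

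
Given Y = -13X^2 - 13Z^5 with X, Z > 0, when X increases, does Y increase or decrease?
Y decreases

Taking the partial derivative:
∂Y/∂X = -26X

∂Y/∂X = -26X < 0 (assuming positive values)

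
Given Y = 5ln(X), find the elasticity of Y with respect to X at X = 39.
Elasticity = 1/ln(39) ≈ 0.2730

Elasticity = (dY/dX) · (X/Y)

dY/dX = 5/X
At X = 39: dY/dX = 5/39, Y = 5·ln(39)

Elasticity = (5/39) · (39 / (5·ln(39))) = 1/ln(39) ≈ 0.2730

Interpretation: for a small percentage change in X, the percentage change in Y is approximately 0.27 times as large.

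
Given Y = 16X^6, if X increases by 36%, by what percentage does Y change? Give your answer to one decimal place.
532.8%

For Y = 16X^6:
If X → X(1 + 0.36)
Then Y → Y · (1 + 0.36)^6
     ≈ Y · 6.3275

Percentage change = ((1 + 0.36)^6 − 1) × 100% ≈ 532.8%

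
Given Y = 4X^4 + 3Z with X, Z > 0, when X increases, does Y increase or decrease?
Y increases

Taking the partial derivative:
∂Y/∂X = 16X^3

∂Y/∂X = 16X^3 > 0 (assuming positive values)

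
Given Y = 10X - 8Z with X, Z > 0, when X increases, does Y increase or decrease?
Y increases

Taking the partial derivative:
∂Y/∂X = 10

∂Y/∂X = 10 > 0 (assuming positive values)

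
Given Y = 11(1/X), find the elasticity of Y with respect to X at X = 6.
Elasticity = -1

Elasticity = (dY/dX) · (X/Y)

dY/dX = -11/X²
At X = 6: dY/dX = -11/36, Y = 11/6

Elasticity = (-11/36) · (6 / (11/6)) = -1

Interpretation: for a small percentage change in X, the percentage change in Y is approximately -1.00 times as large.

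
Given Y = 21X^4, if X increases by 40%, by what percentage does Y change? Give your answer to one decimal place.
284.2%

For Y = 21X^4:
If X → X(1 + 0.4)
Then Y → Y · (1 + 0.4)^4
     = Y · 3.8416

Percentage change = ((1 + 0.4)^4 − 1) × 100% ≈ 284.2%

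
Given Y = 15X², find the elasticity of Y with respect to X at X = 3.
Elasticity = 2

Elasticity = (dY/dX) · (X/Y)

dY/dX = 30·X
At X = 3: dY/dX = 90, Y = 135

Elasticity = 90 · (3 / 135) = 2

Interpretation: for a small percentage change in X, the percentage change in Y is approximately 2.00 times as large.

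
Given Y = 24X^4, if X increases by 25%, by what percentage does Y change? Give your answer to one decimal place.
144.1%

For Y = 24X^4:
If X → X(1 + 0.25)
Then Y → Y · (1 + 0.25)^4
     ≈ Y · 2.4414

Percentage change = ((1 + 0.25)^4 − 1) × 100% ≈ 144.1%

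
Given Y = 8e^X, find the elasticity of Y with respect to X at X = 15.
Elasticity = 15

Elasticity = (dY/dX) · (X/Y)

dY/dX = 8·e^X
At X = 15: dY/dX = 8·e^15, Y = 8·e^15

Elasticity = (8·e^15) · (15 / (8·e^15)) = 15

Interpretation: for a small percentage change in X, the percentage change in Y is approximately 15.00 times as large.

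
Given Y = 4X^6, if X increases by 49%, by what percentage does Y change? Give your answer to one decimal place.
994.3%

For Y = 4X^6:
If X → X(1 + 0.49)
Then Y → Y · (1 + 0.49)^6
     ≈ Y · 10.9425

Percentage change = ((1 + 0.49)^6 − 1) × 100% ≈ 994.3%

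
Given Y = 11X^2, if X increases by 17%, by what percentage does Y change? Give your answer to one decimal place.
36.9%

For Y = 11X^2:
If X → X(1 + 0.17)
Then Y → Y · (1 + 0.17)^2
     = Y · 1.3689

Percentage change = ((1 + 0.17)^2 − 1) × 100% ≈ 36.9%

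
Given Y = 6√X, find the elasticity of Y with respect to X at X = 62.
Elasticity = 1/2

Elasticity = (dY/dX) · (X/Y)

dY/dX = 3/√X
At X = 62: dY/dX = 3·√62/62, Y = 6·√62

Elasticity = (3·√62/62) · (62 / (6·√62)) = 1/2

Interpretation: for a small percentage change in X, the percentage change in Y is approximately 0.50 times as large.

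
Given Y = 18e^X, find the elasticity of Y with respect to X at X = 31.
Elasticity = 31

Elasticity = (dY/dX) · (X/Y)

dY/dX = 18·e^X
At X = 31: dY/dX = 18·e^31, Y = 18·e^31

Elasticity = (18·e^31) · (31 / (18·e^31)) = 31

Interpretation: for a small percentage change in X, the percentage change in Y is approximately 31.00 times as large.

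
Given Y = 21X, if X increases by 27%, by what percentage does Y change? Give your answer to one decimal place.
27.0%

For Y = 21X:
If X → X(1 + 0.27)
Then Y → Y · (1 + 0.27)^1
     = Y · 1.2700

Percentage change = ((1 + 0.27)^1 − 1) × 100% = 27.0%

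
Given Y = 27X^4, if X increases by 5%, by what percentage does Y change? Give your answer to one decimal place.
21.6%

For Y = 27X^4:
If X → X(1 + 0.05)
Then Y → Y · (1 + 0.05)^4
     ≈ Y · 1.2155

Percentage change = ((1 + 0.05)^4 − 1) × 100% ≈ 21.6%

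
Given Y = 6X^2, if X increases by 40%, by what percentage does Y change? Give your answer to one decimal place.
96.0%

For Y = 6X^2:
If X → X(1 + 0.4)
Then Y → Y · (1 + 0.4)^2
     = Y · 1.9600

Percentage change = ((1 + 0.4)^2 − 1) × 100% = 96.0%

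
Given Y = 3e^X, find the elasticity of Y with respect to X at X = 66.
Elasticity = 66

Elasticity = (dY/dX) · (X/Y)

dY/dX = 3·e^X
At X = 66: dY/dX = 3·e^66, Y = 3·e^66

Elasticity = (3·e^66) · (66 / (3·e^66)) = 66

Interpretation: for a small percentage change in X, the percentage change in Y is approximately 66.00 times as large.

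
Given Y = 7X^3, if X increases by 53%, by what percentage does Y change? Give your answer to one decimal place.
258.2%

For Y = 7X^3:
If X → X(1 + 0.53)
Then Y → Y · (1 + 0.53)^3
     ≈ Y · 3.5816

Percentage change = ((1 + 0.53)^3 − 1) × 100% ≈ 258.2%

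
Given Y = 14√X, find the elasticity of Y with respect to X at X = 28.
Elasticity = 1/2

Elasticity = (dY/dX) · (X/Y)

dY/dX = 7/√X
At X = 28: dY/dX = √7/2, Y = 28·√7

Elasticity = (√7/2) · (28 / (28·√7)) = 1/2

Interpretation: for a small percentage change in X, the percentage change in Y is approximately 0.50 times as large.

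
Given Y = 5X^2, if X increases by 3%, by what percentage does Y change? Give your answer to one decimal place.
6.1%

For Y = 5X^2:
If X → X(1 + 0.03)
Then Y → Y · (1 + 0.03)^2
     = Y · 1.0609

Percentage change = ((1 + 0.03)^2 − 1) × 100% ≈ 6.1%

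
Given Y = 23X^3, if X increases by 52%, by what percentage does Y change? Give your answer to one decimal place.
251.2%

For Y = 23X^3:
If X → X(1 + 0.52)
Then Y → Y · (1 + 0.52)^3
     ≈ Y · 3.5118

Percentage change = ((1 + 0.52)^3 − 1) × 100% ≈ 251.2%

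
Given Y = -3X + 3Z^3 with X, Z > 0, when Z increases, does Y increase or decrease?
Y increases

Taking the partial derivative:
∂Y/∂Z = 9Z^2

∂Y/∂Z = 9Z^2 > 0 (assuming positive values)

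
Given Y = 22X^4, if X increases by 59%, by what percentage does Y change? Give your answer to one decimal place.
539.1%

For Y = 22X^4:
If X → X(1 + 0.59)
Then Y → Y · (1 + 0.59)^4
     ≈ Y · 6.3913

Percentage change = ((1 + 0.59)^4 − 1) × 100% ≈ 539.1%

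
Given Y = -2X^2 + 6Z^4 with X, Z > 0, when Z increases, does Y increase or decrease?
Y increases

Taking the partial derivative:
∂Y/∂Z = 24Z^3

∂Y/∂Z = 24Z^3 > 0 (assuming positive values)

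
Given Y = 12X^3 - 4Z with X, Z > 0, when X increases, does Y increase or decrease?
Y increases

Taking the partial derivative:
∂Y/∂X = 36X^2

∂Y/∂X = 36X^2 > 0 (assuming positive values)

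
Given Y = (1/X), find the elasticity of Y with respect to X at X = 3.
Elasticity = -1

Elasticity = (dY/dX) · (X/Y)

dY/dX = -1/X²
At X = 3: dY/dX = -1/9, Y = 1/3

Elasticity = (-1/9) · (3 / (1/3)) = -1

Interpretation: for a small percentage change in X, the percentage change in Y is approximately -1.00 times as large.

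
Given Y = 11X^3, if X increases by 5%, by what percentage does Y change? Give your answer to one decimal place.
15.8%

For Y = 11X^3:
If X → X(1 + 0.05)
Then Y → Y · (1 + 0.05)^3
     ≈ Y · 1.1576

Percentage change = ((1 + 0.05)^3 − 1) × 100% ≈ 15.8%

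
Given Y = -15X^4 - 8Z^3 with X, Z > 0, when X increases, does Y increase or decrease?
Y decreases

Taking the partial derivative:
∂Y/∂X = -60X^3

∂Y/∂X = -60X^3 < 0 (assuming positive values)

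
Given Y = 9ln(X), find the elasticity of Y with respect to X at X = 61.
Elasticity = 1/ln(61) ≈ 0.2433

Elasticity = (dY/dX) · (X/Y)

dY/dX = 9/X
At X = 61: dY/dX = 9/61, Y = 9·ln(61)

Elasticity = (9/61) · (61 / (9·ln(61))) = 1/ln(61) ≈ 0.2433

Interpretation: for a small percentage change in X, the percentage change in Y is approximately 0.24 times as large.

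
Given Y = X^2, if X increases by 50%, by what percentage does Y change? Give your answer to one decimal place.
125.0%

For Y = X^2:
If X → X(1 + 0.5)
Then Y → Y · (1 + 0.5)^2
     = Y · 2.2500

Percentage change = ((1 + 0.5)^2 − 1) × 100% = 125.0%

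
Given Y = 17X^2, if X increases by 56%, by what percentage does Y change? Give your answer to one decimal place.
143.4%

For Y = 17X^2:
If X → X(1 + 0.56)
Then Y → Y · (1 + 0.56)^2
     = Y · 2.4336

Percentage change = ((1 + 0.56)^2 − 1) × 100% ≈ 143.4%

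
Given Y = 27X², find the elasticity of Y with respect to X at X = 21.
Elasticity = 2

Elasticity = (dY/dX) · (X/Y)

dY/dX = 54·X
At X = 21: dY/dX = 1134, Y = 11907

Elasticity = 1134 · (21 / 11907) = 2

Interpretation: for a small percentage change in X, the percentage change in Y is approximately 2.00 times as large.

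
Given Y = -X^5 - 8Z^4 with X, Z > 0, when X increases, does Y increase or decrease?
Y decreases

Taking the partial derivative:
∂Y/∂X = -5X^4

∂Y/∂X = -5X^4 < 0 (assuming positive values)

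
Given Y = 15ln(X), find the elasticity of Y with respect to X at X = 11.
Elasticity = 1/ln(11) ≈ 0.4170

Elasticity = (dY/dX) · (X/Y)

dY/dX = 15/X
At X = 11: dY/dX = 15/11, Y = 15·ln(11)

Elasticity = (15/11) · (11 / (15·ln(11))) = 1/ln(11) ≈ 0.4170

Interpretation: for a small percentage change in X, the percentage change in Y is approximately 0.42 times as large.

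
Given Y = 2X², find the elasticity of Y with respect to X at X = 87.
Elasticity = 2

Elasticity = (dY/dX) · (X/Y)

dY/dX = 4·X
At X = 87: dY/dX = 348, Y = 15138

Elasticity = 348 · (87 / 15138) = 2

Interpretation: for a small percentage change in X, the percentage change in Y is approximately 2.00 times as large.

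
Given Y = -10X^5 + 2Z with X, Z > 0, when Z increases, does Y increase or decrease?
Y increases

Taking the partial derivative:
∂Y/∂Z = 2

∂Y/∂Z = 2 > 0 (assuming positive values)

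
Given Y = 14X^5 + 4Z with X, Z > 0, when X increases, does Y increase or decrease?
Y increases

Taking the partial derivative:
∂Y/∂X = 70X^4

∂Y/∂X = 70X^4 > 0 (assuming positive values)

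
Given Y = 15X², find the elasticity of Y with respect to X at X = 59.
Elasticity = 2

Elasticity = (dY/dX) · (X/Y)

dY/dX = 30·X
At X = 59: dY/dX = 1770, Y = 52215

Elasticity = 1770 · (59 / 52215) = 2

Interpretation: for a small percentage change in X, the percentage change in Y is approximately 2.00 times as large.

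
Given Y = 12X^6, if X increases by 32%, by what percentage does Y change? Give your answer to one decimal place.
429.0%

For Y = 12X^6:
If X → X(1 + 0.32)
Then Y → Y · (1 + 0.32)^6
     ≈ Y · 5.2899

Percentage change = ((1 + 0.32)^6 − 1) × 100% ≈ 429.0%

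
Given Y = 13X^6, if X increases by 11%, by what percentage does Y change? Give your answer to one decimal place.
87.0%

For Y = 13X^6:
If X → X(1 + 0.11)
Then Y → Y · (1 + 0.11)^6
     ≈ Y · 1.8704

Percentage change = ((1 + 0.11)^6 − 1) × 100% ≈ 87.0%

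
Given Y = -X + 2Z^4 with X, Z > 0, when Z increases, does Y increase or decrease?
Y increases

Taking the partial derivative:
∂Y/∂Z = 8Z^3

∂Y/∂Z = 8Z^3 > 0 (assuming positive values)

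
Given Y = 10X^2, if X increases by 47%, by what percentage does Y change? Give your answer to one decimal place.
116.1%

For Y = 10X^2:
If X → X(1 + 0.47)
Then Y → Y · (1 + 0.47)^2
     = Y · 2.1609

Percentage change = ((1 + 0.47)^2 − 1) × 100% ≈ 116.1%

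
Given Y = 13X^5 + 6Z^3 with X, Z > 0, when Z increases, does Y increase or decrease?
Y increases

Taking the partial derivative:
∂Y/∂Z = 18Z^2

∂Y/∂Z = 18Z^2 > 0 (assuming positive values)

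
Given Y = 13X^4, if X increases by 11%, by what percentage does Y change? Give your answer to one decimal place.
51.8%

For Y = 13X^4:
If X → X(1 + 0.11)
Then Y → Y · (1 + 0.11)^4
     ≈ Y · 1.5181

Percentage change = ((1 + 0.11)^4 − 1) × 100% ≈ 51.8%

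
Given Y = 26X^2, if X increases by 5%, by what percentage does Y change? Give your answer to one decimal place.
10.3%

For Y = 26X^2:
If X → X(1 + 0.05)
Then Y → Y · (1 + 0.05)^2
     = Y · 1.1025

Percentage change = ((1 + 0.05)^2 − 1) × 100% ≈ 10.3%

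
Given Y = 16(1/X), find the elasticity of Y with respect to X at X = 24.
Elasticity = -1

Elasticity = (dY/dX) · (X/Y)

dY/dX = -16/X²
At X = 24: dY/dX = -1/36, Y = 2/3

Elasticity = (-1/36) · (24 / (2/3)) = -1

Interpretation: for a small percentage change in X, the percentage change in Y is approximately -1.00 times as large.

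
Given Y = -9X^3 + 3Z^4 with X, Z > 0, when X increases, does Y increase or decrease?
Y decreases

Taking the partial derivative:
∂Y/∂X = -27X^2

∂Y/∂X = -27X^2 < 0 (assuming positive values)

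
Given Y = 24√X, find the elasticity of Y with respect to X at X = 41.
Elasticity = 1/2

Elasticity = (dY/dX) · (X/Y)

dY/dX = 12/√X
At X = 41: dY/dX = 12·√41/41, Y = 24·√41

Elasticity = (12·√41/41) · (41 / (24·√41)) = 1/2

Interpretation: for a small percentage change in X, the percentage change in Y is approximately 0.50 times as large.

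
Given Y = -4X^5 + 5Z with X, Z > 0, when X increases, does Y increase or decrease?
Y decreases

Taking the partial derivative:
∂Y/∂X = -20X^4

∂Y/∂X = -20X^4 < 0 (assuming positive values)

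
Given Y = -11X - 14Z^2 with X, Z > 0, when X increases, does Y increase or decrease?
Y decreases

Taking the partial derivative:
∂Y/∂X = -11

∂Y/∂X = -11 < 0 (assuming positive values)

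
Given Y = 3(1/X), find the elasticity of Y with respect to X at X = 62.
Elasticity = -1

Elasticity = (dY/dX) · (X/Y)

dY/dX = -3/X²
At X = 62: dY/dX = -3/3844, Y = 3/62

Elasticity = (-3/3844) · (62 / (3/62)) = -1

Interpretation: for a small percentage change in X, the percentage change in Y is approximately -1.00 times as large.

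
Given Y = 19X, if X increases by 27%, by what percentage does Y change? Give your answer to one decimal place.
27.0%

For Y = 19X:
If X → X(1 + 0.27)
Then Y → Y · (1 + 0.27)^1
     = Y · 1.2700

Percentage change = ((1 + 0.27)^1 − 1) × 100% = 27.0%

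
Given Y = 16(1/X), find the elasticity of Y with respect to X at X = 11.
Elasticity = -1

Elasticity = (dY/dX) · (X/Y)

dY/dX = -16/X²
At X = 11: dY/dX = -16/121, Y = 16/11

Elasticity = (-16/121) · (11 / (16/11)) = -1

Interpretation: for a small percentage change in X, the percentage change in Y is approximately -1.00 times as large.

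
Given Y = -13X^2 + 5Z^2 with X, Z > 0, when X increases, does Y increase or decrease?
Y decreases

Taking the partial derivative:
∂Y/∂X = -26X

∂Y/∂X = -26X < 0 (assuming positive values)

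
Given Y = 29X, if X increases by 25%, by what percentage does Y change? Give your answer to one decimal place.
25.0%

For Y = 29X:
If X → X(1 + 0.25)
Then Y → Y · (1 + 0.25)^1
     = Y · 1.2500

Percentage change = ((1 + 0.25)^1 − 1) × 100% = 25.0%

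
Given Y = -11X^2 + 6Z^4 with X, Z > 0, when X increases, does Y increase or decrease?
Y decreases

Taking the partial derivative:
∂Y/∂X = -22X

∂Y/∂X = -22X < 0 (assuming positive values)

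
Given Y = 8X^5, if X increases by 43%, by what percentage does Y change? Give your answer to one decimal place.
498.0%

For Y = 8X^5:
If X → X(1 + 0.43)
Then Y → Y · (1 + 0.43)^5
     ≈ Y · 5.9797

Percentage change = ((1 + 0.43)^5 − 1) × 100% ≈ 498.0%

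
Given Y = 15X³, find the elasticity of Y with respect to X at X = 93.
Elasticity = 3

Elasticity = (dY/dX) · (X/Y)

dY/dX = 45·X²
At X = 93: dY/dX = 389205, Y = 12065355

Elasticity = 389205 · (93 / 12065355) = 3

Interpretation: for a small percentage change in X, the percentage change in Y is approximately 3.00 times as large.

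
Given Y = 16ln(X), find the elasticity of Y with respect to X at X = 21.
Elasticity = 1/ln(21) ≈ 0.3285

Elasticity = (dY/dX) · (X/Y)

dY/dX = 16/X
At X = 21: dY/dX = 16/21, Y = 16·ln(21)

Elasticity = (16/21) · (21 / (16·ln(21))) = 1/ln(21) ≈ 0.3285

Interpretation: for a small percentage change in X, the percentage change in Y is approximately 0.33 times as large.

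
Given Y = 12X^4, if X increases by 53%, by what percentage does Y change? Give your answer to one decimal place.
448.0%

For Y = 12X^4:
If X → X(1 + 0.53)
Then Y → Y · (1 + 0.53)^4
     ≈ Y · 5.4798

Percentage change = ((1 + 0.53)^4 − 1) × 100% ≈ 448.0%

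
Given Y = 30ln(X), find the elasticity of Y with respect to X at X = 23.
Elasticity = 1/ln(23) ≈ 0.3189

Elasticity = (dY/dX) · (X/Y)

dY/dX = 30/X
At X = 23: dY/dX = 30/23, Y = 30·ln(23)

Elasticity = (30/23) · (23 / (30·ln(23))) = 1/ln(23) ≈ 0.3189

Interpretation: for a small percentage change in X, the percentage change in Y is approximately 0.32 times as large.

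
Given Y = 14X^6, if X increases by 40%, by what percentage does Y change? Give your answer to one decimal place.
653.0%

For Y = 14X^6:
If X → X(1 + 0.4)
Then Y → Y · (1 + 0.4)^6
     ≈ Y · 7.5295

Percentage change = ((1 + 0.4)^6 − 1) × 100% ≈ 653.0%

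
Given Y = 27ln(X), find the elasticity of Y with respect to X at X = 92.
Elasticity = 1/ln(92) ≈ 0.2212

Elasticity = (dY/dX) · (X/Y)

dY/dX = 27/X
At X = 92: dY/dX = 27/92, Y = 27·ln(92)

Elasticity = (27/92) · (92 / (27·ln(92))) = 1/ln(92) ≈ 0.2212

Interpretation: for a small percentage change in X, the percentage change in Y is approximately 0.22 times as large.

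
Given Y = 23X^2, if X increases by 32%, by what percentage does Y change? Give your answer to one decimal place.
74.2%

For Y = 23X^2:
If X → X(1 + 0.32)
Then Y → Y · (1 + 0.32)^2
     = Y · 1.7424

Percentage change = ((1 + 0.32)^2 − 1) × 100% ≈ 74.2%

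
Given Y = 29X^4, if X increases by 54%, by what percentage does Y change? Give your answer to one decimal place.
462.4%

For Y = 29X^4:
If X → X(1 + 0.54)
Then Y → Y · (1 + 0.54)^4
     ≈ Y · 5.6245

Percentage change = ((1 + 0.54)^4 − 1) × 100% ≈ 462.4%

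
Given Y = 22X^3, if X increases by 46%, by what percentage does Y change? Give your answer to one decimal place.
211.2%

For Y = 22X^3:
If X → X(1 + 0.46)
Then Y → Y · (1 + 0.46)^3
     ≈ Y · 3.1121

Percentage change = ((1 + 0.46)^3 − 1) × 100% ≈ 211.2%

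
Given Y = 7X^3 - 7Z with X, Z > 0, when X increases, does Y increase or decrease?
Y increases

Taking the partial derivative:
∂Y/∂X = 21X^2

∂Y/∂X = 21X^2 > 0 (assuming positive values)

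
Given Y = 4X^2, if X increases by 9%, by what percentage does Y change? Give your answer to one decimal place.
18.8%

For Y = 4X^2:
If X → X(1 + 0.09)
Then Y → Y · (1 + 0.09)^2
     = Y · 1.1881

Percentage change = ((1 + 0.09)^2 − 1) × 100% ≈ 18.8%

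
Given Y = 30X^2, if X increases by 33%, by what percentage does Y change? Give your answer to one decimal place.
76.9%

For Y = 30X^2:
If X → X(1 + 0.33)
Then Y → Y · (1 + 0.33)^2
     = Y · 1.7689

Percentage change = ((1 + 0.33)^2 − 1) × 100% ≈ 76.9%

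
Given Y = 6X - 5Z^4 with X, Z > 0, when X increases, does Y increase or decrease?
Y increases

Taking the partial derivative:
∂Y/∂X = 6

∂Y/∂X = 6 > 0 (assuming positive values)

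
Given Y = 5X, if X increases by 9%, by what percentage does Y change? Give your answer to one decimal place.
9.0%

For Y = 5X:
If X → X(1 + 0.09)
Then Y → Y · (1 + 0.09)^1
     = Y · 1.0900

Percentage change = ((1 + 0.09)^1 − 1) × 100% = 9.0%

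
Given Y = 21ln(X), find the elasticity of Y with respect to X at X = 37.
Elasticity = 1/ln(37) ≈ 0.2769

Elasticity = (dY/dX) · (X/Y)

dY/dX = 21/X
At X = 37: dY/dX = 21/37, Y = 21·ln(37)

Elasticity = (21/37) · (37 / (21·ln(37))) = 1/ln(37) ≈ 0.2769

Interpretation: for a small percentage change in X, the percentage change in Y is approximately 0.28 times as large.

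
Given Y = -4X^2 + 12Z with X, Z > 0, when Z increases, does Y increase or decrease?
Y increases

Taking the partial derivative:
∂Y/∂Z = 12

∂Y/∂Z = 12 > 0 (assuming positive values)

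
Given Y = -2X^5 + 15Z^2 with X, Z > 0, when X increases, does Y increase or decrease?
Y decreases

Taking the partial derivative:
∂Y/∂X = -10X^4

∂Y/∂X = -10X^4 < 0 (assuming positive values)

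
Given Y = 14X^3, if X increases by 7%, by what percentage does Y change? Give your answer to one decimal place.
22.5%

For Y = 14X^3:
If X → X(1 + 0.07)
Then Y → Y · (1 + 0.07)^3
     ≈ Y · 1.2250

Percentage change = ((1 + 0.07)^3 − 1) × 100% ≈ 22.5%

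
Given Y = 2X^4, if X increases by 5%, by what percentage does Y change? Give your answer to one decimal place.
21.6%

For Y = 2X^4:
If X → X(1 + 0.05)
Then Y → Y · (1 + 0.05)^4
     ≈ Y · 1.2155

Percentage change = ((1 + 0.05)^4 − 1) × 100% ≈ 21.6%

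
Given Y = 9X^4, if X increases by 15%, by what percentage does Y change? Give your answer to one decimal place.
74.9%

For Y = 9X^4:
If X → X(1 + 0.15)
Then Y → Y · (1 + 0.15)^4
     ≈ Y · 1.7490

Percentage change = ((1 + 0.15)^4 − 1) × 100% ≈ 74.9%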